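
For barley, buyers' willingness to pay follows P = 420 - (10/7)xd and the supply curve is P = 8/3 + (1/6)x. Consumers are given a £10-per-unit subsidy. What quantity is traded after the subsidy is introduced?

x' = 17948/67

Pre-subsidy: 420 - (10/7)x = 8/3 + (1/6)x gives x* = 17528/67 and P* = 3100/67.
With the rebate, buyers effectively pay Pb = Ps − 10, where Ps is the price sellers receive.
On the curves, Pb = 420 - (10/7)x and Ps = 8/3 + (1/6)x; the wedge Ps − Pb = 10 gives 8/3 + (1/6)x − (420 - (10/7)x) = 10, so x' = 17948/67.
Then Pb = 420 − (10/7)·(17948/67) = 2500/67 and Ps = 8/3 + (1/6)·(17948/67) = 3170/67.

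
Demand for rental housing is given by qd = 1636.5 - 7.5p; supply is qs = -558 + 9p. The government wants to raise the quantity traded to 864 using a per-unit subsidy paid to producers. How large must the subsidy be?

Required subsidy s = 55 per unit

At q = 864, invert demand for the buyer price: pb = (1636.5 − 864)/7.5 = 103; invert supply for the seller price: ps = (864 − (-558))/9 = 158.
The subsidy must fill the gap: s = ps − pb = 158 − 103 = 55.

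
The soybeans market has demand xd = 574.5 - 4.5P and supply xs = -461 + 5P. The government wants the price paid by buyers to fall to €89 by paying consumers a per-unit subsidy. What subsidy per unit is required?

At a buyer price of 89, quantity demanded is 574.5 − 4.5·89 = 174.
Sellers supply 174 only when they receive Ps with -461 + 5·Ps = 174, i.e. Ps = 127.
s = Ps − Pb = 127 − 89 = 38.

Required subsidy s = €38 per unit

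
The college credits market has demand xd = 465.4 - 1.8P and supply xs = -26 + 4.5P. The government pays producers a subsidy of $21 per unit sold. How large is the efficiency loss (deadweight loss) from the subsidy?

Deadweight loss = $283.5

Pre-subsidy: 465.4 - 1.8P = -26 + 4.5P gives P* = 78, x* = 325.
With the subsidy, sellers receive Ps = Pb + 21 for each unit, where Pb is the price buyers pay.
Supply in terms of Pb becomes xs = -26 + 4.5(Pb + 21) = 68.5 + 4.5Pb. Setting this equal to demand: 465.4 - 1.8Pb = 68.5 + 4.5Pb, so Pb = 63.
Sellers receive Ps = 63 + 21 = 84; x' = 465.4 − 1.8·63 = 352.
The subsidy expands output by 352 − 325 = 27 past the efficient level; on those units the gap between marginal cost and willingness to pay runs from 0 up to 21.
DWL = ½ × 21 × 27 = 283.5.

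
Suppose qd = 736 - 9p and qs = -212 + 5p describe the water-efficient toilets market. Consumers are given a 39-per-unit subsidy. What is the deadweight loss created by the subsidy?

Pre-subsidy: 736 - 9p = -212 + 5p gives p* = 474/7, q* = 886/7.
With the rebate, buyers effectively pay pb = ps − 39, where ps is the price sellers receive.
Demand in terms of ps becomes qd = 736 − 9(ps − 39) = 1087 - 9ps. Setting this equal to supply: 1087 - 9ps = -212 + 5ps, so ps = 1299/14.
Buyers pay pb = 1299/14 − 39 = 753/14; q' = -212 + 5·(1299/14) = 3527/14.
The subsidy expands output by 3527/14 − 886/7 = 1755/14 past the efficient level; on those units the gap between marginal cost and willingness to pay runs from 0 up to 39.
DWL = ½ × 39 × 1755/14 = 68445/28.

Deadweight loss = 68445/28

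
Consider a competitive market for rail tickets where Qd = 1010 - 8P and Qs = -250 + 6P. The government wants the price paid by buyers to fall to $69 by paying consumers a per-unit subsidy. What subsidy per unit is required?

Required subsidy s = $49 per unit

At a buyer price of 69, quantity demanded is 1010 − 8·69 = 458.
Sellers supply 458 only when they receive Ps with -250 + 6·Ps = 458, i.e. Ps = 118.
s = Ps − Pb = 118 − 69 = 49.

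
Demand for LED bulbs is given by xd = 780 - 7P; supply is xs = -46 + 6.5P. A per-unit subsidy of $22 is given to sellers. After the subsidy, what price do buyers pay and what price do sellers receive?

Buyers pay 1366/27; sellers receive 1960/27

Pre-subsidy: 780 - 7P = -46 + 6.5P gives P* = 1652/27, x* = 9496/27.
With the subsidy, sellers receive Ps = Pb + 22 for each unit, where Pb is the price buyers pay.
Supply in terms of Pb becomes xs = -46 + 6.5(Pb + 22) = 97 + 6.5Pb. Setting this equal to demand: 780 - 7Pb = 97 + 6.5Pb, so Pb = 1366/27.
Sellers receive Ps = 1366/27 + 22 = 1960/27; x' = 780 − 7·(1366/27) = 11498/27.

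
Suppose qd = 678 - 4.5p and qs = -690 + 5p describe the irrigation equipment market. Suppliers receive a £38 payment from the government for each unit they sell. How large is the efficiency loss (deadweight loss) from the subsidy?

Deadweight loss = £1710

Pre-subsidy: 678 - 4.5p = -690 + 5p gives p* = 144, q* = 30.
With the subsidy, sellers receive ps = pb + 38 for each unit, where pb is the price buyers pay.
Supply in terms of pb becomes qs = -690 + 5(pb + 38) = -500 + 5pb. Setting this equal to demand: 678 - 4.5pb = -500 + 5pb, so pb = 124.
Sellers receive ps = 124 + 38 = 162; q' = 678 − 4.5·124 = 120.
The subsidy expands output by 120 − 30 = 90 past the efficient level; on those units the gap between marginal cost and willingness to pay runs from 0 up to 38.
DWL = ½ × 38 × 90 = 1710.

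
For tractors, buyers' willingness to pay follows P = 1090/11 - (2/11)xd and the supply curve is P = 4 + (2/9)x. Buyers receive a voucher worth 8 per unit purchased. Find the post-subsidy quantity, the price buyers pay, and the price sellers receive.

Pre-subsidy: 1090/11 - (2/11)x = 4 + (2/9)x gives x* = 235.35 and P* = 56.3.
With the rebate, buyers effectively pay Pb = Ps − 8, where Ps is the price sellers receive.
On the curves, Pb = 1090/11 - (2/11)x and Ps = 4 + (2/9)x; the wedge Ps − Pb = 8 gives 4 + (2/9)x − (1090/11 - (2/11)x) = 8, so x' = 255.15.
Then Pb = 1090/11 − (2/11)·255.15 = 52.7 and Ps = 4 + (2/9)·255.15 = 60.7.

x' = 255.15; buyers pay 52.7; sellers receive 60.7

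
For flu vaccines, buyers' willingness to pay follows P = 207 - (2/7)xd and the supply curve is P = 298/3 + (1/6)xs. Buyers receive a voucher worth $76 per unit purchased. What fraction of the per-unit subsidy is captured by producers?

Producer share = 7/19

Pre-subsidy: 207 - (2/7)x = 298/3 + (1/6)x gives x* = 238 and P* = 139.
With the rebate, buyers effectively pay Pb = Ps − 76, where Ps is the price sellers receive.
On the curves, Pb = 207 - (2/7)x and Ps = 298/3 + (1/6)x; the wedge Ps − Pb = 76 gives 298/3 + (1/6)x − (207 - (2/7)x) = 76, so x' = 406.
Then Pb = 207 − (2/7)·406 = 91 and Ps = 298/3 + (1/6)·406 = 167.
Buyers' price falls by P* − Pb = 139 − 91 = 48; sellers' price rises by Ps − P* = 167 − 139 = 28.
So producers capture 28/76 = 7/19 of each unit of subsidy.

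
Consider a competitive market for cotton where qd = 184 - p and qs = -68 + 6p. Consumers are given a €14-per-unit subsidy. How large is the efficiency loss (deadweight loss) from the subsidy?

Deadweight loss = €84

Pre-subsidy: 184 - p = -68 + 6p gives p* = 36, q* = 148.
With the rebate, buyers effectively pay pb = ps − 14, where ps is the price sellers receive.
Demand in terms of ps becomes qd = 184 − 1(ps − 14) = 198 - ps. Setting this equal to supply: 198 - ps = -68 + 6ps, so ps = 38.
Buyers pay pb = 38 − 14 = 24; q' = -68 + 6·38 = 160.
The subsidy expands output by 160 − 148 = 12 past the efficient level; on those units the gap between marginal cost and willingness to pay runs from 0 up to 14.
DWL = ½ × 14 × 12 = 84.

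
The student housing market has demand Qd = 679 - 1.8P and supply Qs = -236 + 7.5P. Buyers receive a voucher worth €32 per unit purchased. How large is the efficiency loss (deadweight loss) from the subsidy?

Deadweight loss = 23040/31

Pre-subsidy: 679 - 1.8P = -236 + 7.5P gives P* = 3050/31, Q* = 15559/31.
With the rebate, buyers effectively pay Pb = Ps − 32, where Ps is the price sellers receive.
Demand in terms of Ps becomes Qd = 679 − 1.8(Ps − 32) = 736.6 - 1.8Ps. Setting this equal to supply: 736.6 - 1.8Ps = -236 + 7.5Ps, so Ps = 3242/31.
Buyers pay Pb = 3242/31 − 32 = 2250/31; Q' = -236 + 7.5·(3242/31) = 16999/31.
The subsidy expands output by 16999/31 − 15559/31 = 1440/31 past the efficient level; on those units the gap between marginal cost and willingness to pay runs from 0 up to 32.
DWL = ½ × 32 × 1440/31 = 23040/31.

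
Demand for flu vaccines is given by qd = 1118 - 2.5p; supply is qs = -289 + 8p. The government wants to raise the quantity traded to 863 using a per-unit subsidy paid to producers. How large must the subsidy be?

At q = 863, invert demand for the buyer price: pb = (1118 − 863)/2.5 = 102; invert supply for the seller price: ps = (863 − (-289))/8 = 144.
The subsidy must fill the gap: s = ps − pb = 144 − 102 = 42.

Required subsidy s = 42 per unit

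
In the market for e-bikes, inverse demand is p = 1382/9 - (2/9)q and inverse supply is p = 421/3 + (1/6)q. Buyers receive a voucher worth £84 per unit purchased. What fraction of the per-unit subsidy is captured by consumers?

Pre-subsidy: 1382/9 - (2/9)q = 421/3 + (1/6)q gives q* = 34 and p* = 146.
With the rebate, buyers effectively pay pb = ps − 84, where ps is the price sellers receive.
On the curves, pb = 1382/9 - (2/9)q and ps = 421/3 + (1/6)q; the wedge ps − pb = 84 gives 421/3 + (1/6)q − (1382/9 - (2/9)q) = 84, so q' = 250.
Then pb = 1382/9 − (2/9)·250 = 98 and ps = 421/3 + (1/6)·250 = 182.
Buyers' price falls by p* − pb = 146 − 98 = 48; sellers' price rises by ps − p* = 182 − 146 = 36.
So consumers capture 48/84 = 4/7 of each unit of subsidy.

Consumer share = 4/7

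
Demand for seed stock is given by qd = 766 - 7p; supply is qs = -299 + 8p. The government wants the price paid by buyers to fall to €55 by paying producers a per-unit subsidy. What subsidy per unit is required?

At a buyer price of 55, quantity demanded is 766 − 7·55 = 381.
Sellers supply 381 only when they receive ps with -299 + 8·ps = 381, i.e. ps = 85.
s = ps − pb = 85 − 55 = 30.

Required subsidy s = €30 per unit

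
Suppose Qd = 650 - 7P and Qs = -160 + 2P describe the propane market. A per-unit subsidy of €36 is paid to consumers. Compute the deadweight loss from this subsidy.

Deadweight loss = €1008

Pre-subsidy: 650 - 7P = -160 + 2P gives P* = 90, Q* = 20.
With the rebate, buyers effectively pay Pb = Ps − 36, where Ps is the price sellers receive.
Demand in terms of Ps becomes Qd = 650 − 7(Ps − 36) = 902 - 7Ps. Setting this equal to supply: 902 - 7Ps = -160 + 2Ps, so Ps = 118.
Buyers pay Pb = 118 − 36 = 82; Q' = -160 + 2·118 = 76.
The subsidy expands output by 76 − 20 = 56 past the efficient level; on those units the gap between marginal cost and willingness to pay runs from 0 up to 36.
DWL = ½ × 36 × 56 = 1008.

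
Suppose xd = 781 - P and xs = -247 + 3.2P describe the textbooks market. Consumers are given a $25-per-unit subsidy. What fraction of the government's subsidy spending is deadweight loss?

DWL / government spending = 200/11661

Pre-subsidy: 781 - P = -247 + 3.2P gives P* = 5140/21, x* = 11261/21.
With the rebate, buyers effectively pay Pb = Ps − 25, where Ps is the price sellers receive.
Demand in terms of Ps becomes xd = 781 − 1(Ps − 25) = 806 - Ps. Setting this equal to supply: 806 - Ps = -247 + 3.2Ps, so Ps = 1755/7.
Buyers pay Pb = 1755/7 − 25 = 1580/7; x' = -247 + 3.2·(1755/7) = 3887/7.
ΔCS = ½(11261/21 + 3887/7)(5140/21 − 1580/7) = 4584400/441; ΔPS = ½(11261/21 + 3887/7)(1755/7 − 5140/21) = 1432625/441.
Government spending = 25 × 3887/7 = 97175/7.
DWL = ½ × 25 × (3887/7 − 11261/21) = 5000/21; fraction = (5000/21) / (97175/7) = 200/11661.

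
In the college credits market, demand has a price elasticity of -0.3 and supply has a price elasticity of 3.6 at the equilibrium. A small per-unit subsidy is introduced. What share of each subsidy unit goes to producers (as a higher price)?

For a small subsidy around the equilibrium, the benefit split depends on the relative slopes, which at a point are proportional to the elasticities.
Buyer share = εs/(εs + |εd|) = 3.6/(3.6 + 0.3) = 12/13; seller share = |εd|/(εs + |εd|) = 1/13.
So producers capture 1/13 of the subsidy.

Producer share = 1/13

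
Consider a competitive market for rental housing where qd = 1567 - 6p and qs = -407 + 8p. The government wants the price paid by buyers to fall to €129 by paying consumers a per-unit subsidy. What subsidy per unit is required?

At a buyer price of 129, quantity demanded is 1567 − 6·129 = 793.
Sellers supply 793 only when they receive ps with -407 + 8·ps = 793, i.e. ps = 150.
s = ps − pb = 150 − 129 = 21.

Required subsidy s = €21 per unit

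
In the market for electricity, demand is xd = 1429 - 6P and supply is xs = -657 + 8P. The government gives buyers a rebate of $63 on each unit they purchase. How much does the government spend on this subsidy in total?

Government cost = $47313

Pre-subsidy: 1429 - 6P = -657 + 8P gives P* = 149, x* = 535.
With the rebate, buyers effectively pay Pb = Ps − 63, where Ps is the price sellers receive.
Demand in terms of Ps becomes xd = 1429 − 6(Ps − 63) = 1807 - 6Ps. Setting this equal to supply: 1807 - 6Ps = -657 + 8Ps, so Ps = 176.
Buyers pay Pb = 176 − 63 = 113; x' = -657 + 8·176 = 751.
Government outlay = subsidy × quantity = 63 × 751 = 47313.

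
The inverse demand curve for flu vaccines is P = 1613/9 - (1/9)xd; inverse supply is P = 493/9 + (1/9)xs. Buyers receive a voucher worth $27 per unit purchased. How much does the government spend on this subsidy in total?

Pre-subsidy: 1613/9 - (1/9)x = 493/9 + (1/9)x gives x* = 560 and P* = 117.
With the rebate, buyers effectively pay Pb = Ps − 27, where Ps is the price sellers receive.
On the curves, Pb = 1613/9 - (1/9)x and Ps = 493/9 + (1/9)x; the wedge Ps − Pb = 27 gives 493/9 + (1/9)x − (1613/9 - (1/9)x) = 27, so x' = 681.5.
Then Pb = 1613/9 − (1/9)·681.5 = 103.5 and Ps = 493/9 + (1/9)·681.5 = 130.5.
Government outlay = subsidy × quantity = 27 × 681.5 = 18400.5.

Government cost = $18400.5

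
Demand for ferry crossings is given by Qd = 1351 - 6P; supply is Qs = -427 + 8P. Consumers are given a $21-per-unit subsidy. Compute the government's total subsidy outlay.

Government cost = $13881

Pre-subsidy: 1351 - 6P = -427 + 8P gives P* = 127, Q* = 589.
With the rebate, buyers effectively pay Pb = Ps − 21, where Ps is the price sellers receive.
Demand in terms of Ps becomes Qd = 1351 − 6(Ps − 21) = 1477 - 6Ps. Setting this equal to supply: 1477 - 6Ps = -427 + 8Ps, so Ps = 136.
Buyers pay Pb = 136 − 21 = 115; Q' = -427 + 8·136 = 661.
Government outlay = subsidy × quantity = 21 × 661 = 13881.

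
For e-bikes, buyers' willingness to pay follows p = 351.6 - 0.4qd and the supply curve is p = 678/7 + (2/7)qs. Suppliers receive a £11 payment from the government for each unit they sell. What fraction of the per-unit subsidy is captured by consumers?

Pre-subsidy: 351.6 - 0.4q = 678/7 + (2/7)q gives q* = 371.5 and p* = 203.
With the subsidy, sellers receive ps = pb + 11 for each unit, where pb is the price buyers pay.
On the curves, pb = 351.6 - 0.4q and ps = 678/7 + (2/7)q; the wedge ps − pb = 11 gives 678/7 + (2/7)q − (351.6 - 0.4q) = 11, so q' = 9301/24.
Then pb = 351.6 − 0.4·(9301/24) = 2359/12 and ps = 678/7 + (2/7)·(9301/24) = 2491/12.
Buyers' price falls by p* − pb = 203 − 2359/12 = 77/12; sellers' price rises by ps − p* = 2491/12 − 203 = 55/12.
So consumers capture (77/12)/11 = 7/12 of each unit of subsidy.

Consumer share = 7/12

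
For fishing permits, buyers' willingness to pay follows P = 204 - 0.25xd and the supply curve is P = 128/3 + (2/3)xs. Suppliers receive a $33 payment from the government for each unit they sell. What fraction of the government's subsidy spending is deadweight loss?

Pre-subsidy: 204 - 0.25x = 128/3 + (2/3)x gives x* = 176 and P* = 160.
With the subsidy, sellers receive Ps = Pb + 33 for each unit, where Pb is the price buyers pay.
On the curves, Pb = 204 - 0.25x and Ps = 128/3 + (2/3)x; the wedge Ps − Pb = 33 gives 128/3 + (2/3)x − (204 - 0.25x) = 33, so x' = 212.
Then Pb = 204 − 0.25·212 = 151 and Ps = 128/3 + (2/3)·212 = 184.
ΔCS = ½(176 + 212)(160 − 151) = 1746; ΔPS = ½(176 + 212)(184 − 160) = 4656.
Government spending = 33 × 212 = 6996.
DWL = ½ × 33 × (212 − 176) = 594; fraction = 594 / 6996 = 9/106.

DWL / government spending = 9/106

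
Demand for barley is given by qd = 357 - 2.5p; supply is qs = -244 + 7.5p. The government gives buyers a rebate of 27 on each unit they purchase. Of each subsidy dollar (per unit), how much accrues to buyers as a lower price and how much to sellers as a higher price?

Pre-subsidy: 357 - 2.5p = -244 + 7.5p gives p* = 60.1, q* = 206.75.
With the rebate, buyers effectively pay pb = ps − 27, where ps is the price sellers receive.
Demand in terms of ps becomes qd = 357 − 2.5(ps − 27) = 424.5 - 2.5ps. Setting this equal to supply: 424.5 - 2.5ps = -244 + 7.5ps, so ps = 66.85.
Buyers pay pb = 66.85 − 27 = 39.85; q' = -244 + 7.5·66.85 = 257.375.
Buyers' price falls by p* − pb = 60.1 − 39.85 = 20.25; sellers' price rises by ps − p* = 66.85 − 60.1 = 6.75.

Buyers gain 20.25 per unit; sellers gain 6.75 per unit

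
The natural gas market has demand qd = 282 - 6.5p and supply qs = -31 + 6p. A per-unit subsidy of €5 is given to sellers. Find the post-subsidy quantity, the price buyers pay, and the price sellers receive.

q' = 134.84; buyers pay €22.64; sellers receive €27.64

Pre-subsidy: 282 - 6.5p = -31 + 6p gives p* = 25.04, q* = 119.24.
With the subsidy, sellers receive ps = pb + 5 for each unit, where pb is the price buyers pay.
Supply in terms of pb becomes qs = -31 + 6(pb + 5) = -1 + 6pb. Setting this equal to demand: 282 - 6.5pb = -1 + 6pb, so pb = 22.64.
Sellers receive ps = 22.64 + 5 = 27.64; q' = 282 − 6.5·22.64 = 134.84.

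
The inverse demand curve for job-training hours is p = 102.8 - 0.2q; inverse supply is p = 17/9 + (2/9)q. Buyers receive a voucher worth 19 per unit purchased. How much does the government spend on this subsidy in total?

Government cost = 5396

Pre-subsidy: 102.8 - 0.2q = 17/9 + (2/9)q gives q* = 239 and p* = 55.
With the rebate, buyers effectively pay pb = ps − 19, where ps is the price sellers receive.
On the curves, pb = 102.8 - 0.2q and ps = 17/9 + (2/9)q; the wedge ps − pb = 19 gives 17/9 + (2/9)q − (102.8 - 0.2q) = 19, so q' = 284.
Then pb = 102.8 − 0.2·284 = 46 and ps = 17/9 + (2/9)·284 = 65.
Government outlay = subsidy × quantity = 19 × 284 = 5396.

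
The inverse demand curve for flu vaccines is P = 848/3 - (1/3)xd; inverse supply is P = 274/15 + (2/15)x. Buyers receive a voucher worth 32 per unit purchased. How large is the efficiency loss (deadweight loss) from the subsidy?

Deadweight loss = 7680/7

Pre-subsidy: 848/3 - (1/3)x = 274/15 + (2/15)x gives x* = 3966/7 and P* = 1970/21.
With the rebate, buyers effectively pay Pb = Ps − 32, where Ps is the price sellers receive.
On the curves, Pb = 848/3 - (1/3)x and Ps = 274/15 + (2/15)x; the wedge Ps − Pb = 32 gives 274/15 + (2/15)x − (848/3 - (1/3)x) = 32, so x' = 4446/7.
Then Pb = 848/3 − (1/3)·(4446/7) = 1490/21 and Ps = 274/15 + (2/15)·(4446/7) = 2162/21.
The subsidy expands output by 4446/7 − 3966/7 = 480/7 past the efficient level; on those units the gap between marginal cost and willingness to pay runs from 0 up to 32.
DWL = ½ × 32 × 480/7 = 7680/7.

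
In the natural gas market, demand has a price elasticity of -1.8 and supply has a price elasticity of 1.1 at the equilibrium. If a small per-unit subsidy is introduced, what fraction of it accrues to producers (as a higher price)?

For a small subsidy around the equilibrium, the benefit split depends on the relative slopes, which at a point are proportional to the elasticities.
Buyer share = εs/(εs + |εd|) = 1.1/(1.1 + 1.8) = 11/29; seller share = |εd|/(εs + |εd|) = 18/29.
So producers capture 18/29 of the subsidy.

Producer share = 18/29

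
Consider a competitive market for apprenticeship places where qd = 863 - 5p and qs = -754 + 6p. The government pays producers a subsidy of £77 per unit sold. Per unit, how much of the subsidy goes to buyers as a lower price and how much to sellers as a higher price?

Buyers gain £42 per unit; sellers gain £35 per unit

Pre-subsidy: 863 - 5p = -754 + 6p gives p* = 147, q* = 128.
With the subsidy, sellers receive ps = pb + 77 for each unit, where pb is the price buyers pay.
Supply in terms of pb becomes qs = -754 + 6(pb + 77) = -292 + 6pb. Setting this equal to demand: 863 - 5pb = -292 + 6pb, so pb = 105.
Sellers receive ps = 105 + 77 = 182; q' = 863 − 5·105 = 338.
Buyers' price falls by p* − pb = 147 − 105 = 42; sellers' price rises by ps − p* = 182 − 147 = 35.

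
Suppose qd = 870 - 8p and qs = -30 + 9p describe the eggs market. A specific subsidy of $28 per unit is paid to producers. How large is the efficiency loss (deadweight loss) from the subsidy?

Deadweight loss = 28224/17

Pre-subsidy: 870 - 8p = -30 + 9p gives p* = 900/17, q* = 7590/17.
With the subsidy, sellers receive ps = pb + 28 for each unit, where pb is the price buyers pay.
Supply in terms of pb becomes qs = -30 + 9(pb + 28) = 222 + 9pb. Setting this equal to demand: 870 - 8pb = 222 + 9pb, so pb = 648/17.
Sellers receive ps = 648/17 + 28 = 1124/17; q' = 870 − 8·(648/17) = 9606/17.
The subsidy expands output by 9606/17 − 7590/17 = 2016/17 past the efficient level; on those units the gap between marginal cost and willingness to pay runs from 0 up to 28.
DWL = ½ × 28 × 2016/17 = 28224/17.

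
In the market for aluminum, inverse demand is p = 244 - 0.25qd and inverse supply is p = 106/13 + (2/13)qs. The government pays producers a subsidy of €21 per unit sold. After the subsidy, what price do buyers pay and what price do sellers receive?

Buyers pay €85; sellers receive €106

Pre-subsidy: 244 - 0.25q = 106/13 + (2/13)q gives q* = 584 and p* = 98.
With the subsidy, sellers receive ps = pb + 21 for each unit, where pb is the price buyers pay.
On the curves, pb = 244 - 0.25q and ps = 106/13 + (2/13)q; the wedge ps − pb = 21 gives 106/13 + (2/13)q − (244 - 0.25q) = 21, so q' = 636.
Then pb = 244 − 0.25·636 = 85 and ps = 106/13 + (2/13)·636 = 106.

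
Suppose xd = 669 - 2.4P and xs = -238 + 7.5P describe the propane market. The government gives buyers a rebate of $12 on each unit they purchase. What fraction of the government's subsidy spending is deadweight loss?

Pre-subsidy: 669 - 2.4P = -238 + 7.5P gives P* = 9070/99, x* = 14821/33.
With the rebate, buyers effectively pay Pb = Ps − 12, where Ps is the price sellers receive.
Demand in terms of Ps becomes xd = 669 − 2.4(Ps − 12) = 697.8 - 2.4Ps. Setting this equal to supply: 697.8 - 2.4Ps = -238 + 7.5Ps, so Ps = 9358/99.
Buyers pay Pb = 9358/99 − 12 = 8170/99; x' = -238 + 7.5·(9358/99) = 15541/33.
ΔCS = ½(14821/33 + 15541/33)(9070/99 − 8170/99) = 1518100/363; ΔPS = ½(14821/33 + 15541/33)(9358/99 − 9070/99) = 485792/363.
Government spending = 12 × 15541/33 = 62164/11.
DWL = ½ × 12 × (15541/33 − 14821/33) = 1440/11; fraction = (1440/11) / (62164/11) = 360/15541.

DWL / government spending = 360/15541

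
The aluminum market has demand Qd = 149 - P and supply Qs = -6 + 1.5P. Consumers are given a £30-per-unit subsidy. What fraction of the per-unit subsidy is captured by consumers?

Pre-subsidy: 149 - P = -6 + 1.5P gives P* = 62, Q* = 87.
With the rebate, buyers effectively pay Pb = Ps − 30, where Ps is the price sellers receive.
Demand in terms of Ps becomes Qd = 149 − 1(Ps − 30) = 179 - Ps. Setting this equal to supply: 179 - Ps = -6 + 1.5Ps, so Ps = 74.
Buyers pay Pb = 74 − 30 = 44; Q' = -6 + 1.5·74 = 105.
Buyers' price falls by P* − Pb = 62 − 44 = 18; sellers' price rises by Ps − P* = 74 − 62 = 12.
So consumers capture 18/30 = 0.6 of each unit of subsidy.

Consumer share = 0.6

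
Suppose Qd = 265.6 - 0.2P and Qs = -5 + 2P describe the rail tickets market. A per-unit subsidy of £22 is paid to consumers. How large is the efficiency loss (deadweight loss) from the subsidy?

Deadweight loss = £44

Pre-subsidy: 265.6 - 0.2P = -5 + 2P gives P* = 123, Q* = 241.
With the rebate, buyers effectively pay Pb = Ps − 22, where Ps is the price sellers receive.
Demand in terms of Ps becomes Qd = 265.6 − 0.2(Ps − 22) = 270 - 0.2Ps. Setting this equal to supply: 270 - 0.2Ps = -5 + 2Ps, so Ps = 125.
Buyers pay Pb = 125 − 22 = 103; Q' = -5 + 2·125 = 245.
The subsidy expands output by 245 − 241 = 4 past the efficient level; on those units the gap between marginal cost and willingness to pay runs from 0 up to 22.
DWL = ½ × 22 × 4 = 44.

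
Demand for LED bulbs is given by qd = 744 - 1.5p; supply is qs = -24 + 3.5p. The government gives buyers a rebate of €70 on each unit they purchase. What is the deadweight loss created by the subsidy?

Pre-subsidy: 744 - 1.5p = -24 + 3.5p gives p* = 153.6, q* = 513.6.
With the rebate, buyers effectively pay pb = ps − 70, where ps is the price sellers receive.
Demand in terms of ps becomes qd = 744 − 1.5(ps − 70) = 849 - 1.5ps. Setting this equal to supply: 849 - 1.5ps = -24 + 3.5ps, so ps = 174.6.
Buyers pay pb = 174.6 − 70 = 104.6; q' = -24 + 3.5·174.6 = 587.1.
The subsidy expands output by 587.1 − 513.6 = 73.5 past the efficient level; on those units the gap between marginal cost and willingness to pay runs from 0 up to 70.
DWL = ½ × 70 × 73.5 = 2572.5.

Deadweight loss = €2572.5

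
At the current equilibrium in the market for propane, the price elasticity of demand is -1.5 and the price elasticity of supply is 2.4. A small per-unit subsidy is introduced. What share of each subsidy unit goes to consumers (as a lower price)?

For a small subsidy around the equilibrium, the benefit split depends on the relative slopes, which at a point are proportional to the elasticities.
Buyer share = εs/(εs + |εd|) = 2.4/(2.4 + 1.5) = 8/13; seller share = |εd|/(εs + |εd|) = 5/13.

Consumer share = 8/13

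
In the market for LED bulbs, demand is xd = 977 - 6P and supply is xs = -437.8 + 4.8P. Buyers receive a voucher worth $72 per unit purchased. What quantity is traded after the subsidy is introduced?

Pre-subsidy: 977 - 6P = -437.8 + 4.8P gives P* = 131, x* = 191.
With the rebate, buyers effectively pay Pb = Ps − 72, where Ps is the price sellers receive.
Demand in terms of Ps becomes xd = 977 − 6(Ps − 72) = 1409 - 6Ps. Setting this equal to supply: 1409 - 6Ps = -437.8 + 4.8Ps, so Ps = 171.
Buyers pay Pb = 171 − 72 = 99; x' = -437.8 + 4.8·171 = 383.

x' = 383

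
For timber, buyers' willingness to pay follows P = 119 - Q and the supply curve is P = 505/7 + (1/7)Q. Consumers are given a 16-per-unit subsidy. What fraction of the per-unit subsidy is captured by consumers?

Consumer share = 0.875

Pre-subsidy: 119 - Q = 505/7 + (1/7)Q gives Q* = 41 and P* = 78.
With the rebate, buyers effectively pay Pb = Ps − 16, where Ps is the price sellers receive.
On the curves, Pb = 119 - Q and Ps = 505/7 + (1/7)Q; the wedge Ps − Pb = 16 gives 505/7 + (1/7)Q − (119 - Q) = 16, so Q' = 55.
Then Pb = 119 − 1·55 = 64 and Ps = 505/7 + (1/7)·55 = 80.
Buyers' price falls by P* − Pb = 78 − 64 = 14; sellers' price rises by Ps − P* = 80 − 78 = 2.
So consumers capture 14/16 = 0.875 of each unit of subsidy.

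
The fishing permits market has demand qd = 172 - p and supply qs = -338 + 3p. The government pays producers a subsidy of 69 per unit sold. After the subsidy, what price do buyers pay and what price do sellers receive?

Pre-subsidy: 172 - p = -338 + 3p gives p* = 127.5, q* = 44.5.
With the subsidy, sellers receive ps = pb + 69 for each unit, where pb is the price buyers pay.
Supply in terms of pb becomes qs = -338 + 3(pb + 69) = -131 + 3pb. Setting this equal to demand: 172 - pb = -131 + 3pb, so pb = 75.75.
Sellers receive ps = 75.75 + 69 = 144.75; q' = 172 − 1·75.75 = 96.25.

Buyers pay 75.75; sellers receive 144.75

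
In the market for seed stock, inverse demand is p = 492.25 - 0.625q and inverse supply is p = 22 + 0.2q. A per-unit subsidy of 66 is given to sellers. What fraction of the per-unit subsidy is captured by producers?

Pre-subsidy: 492.25 - 0.625q = 22 + 0.2q gives q* = 570 and p* = 136.
With the subsidy, sellers receive ps = pb + 66 for each unit, where pb is the price buyers pay.
On the curves, pb = 492.25 - 0.625q and ps = 22 + 0.2q; the wedge ps − pb = 66 gives 22 + 0.2q − (492.25 - 0.625q) = 66, so q' = 650.
Then pb = 492.25 − 0.625·650 = 86 and ps = 22 + 0.2·650 = 152.
Buyers' price falls by p* − pb = 136 − 86 = 50; sellers' price rises by ps − p* = 152 − 136 = 16.
So producers capture 16/66 = 8/33 of each unit of subsidy.

Producer share = 8/33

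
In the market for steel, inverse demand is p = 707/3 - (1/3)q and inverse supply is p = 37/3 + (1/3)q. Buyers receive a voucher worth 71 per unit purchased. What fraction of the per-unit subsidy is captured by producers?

Producer share = 0.5

Pre-subsidy: 707/3 - (1/3)q = 37/3 + (1/3)q gives q* = 335 and p* = 124.
With the rebate, buyers effectively pay pb = ps − 71, where ps is the price sellers receive.
On the curves, pb = 707/3 - (1/3)q and ps = 37/3 + (1/3)q; the wedge ps − pb = 71 gives 37/3 + (1/3)q − (707/3 - (1/3)q) = 71, so q' = 441.5.
Then pb = 707/3 − (1/3)·441.5 = 88.5 and ps = 37/3 + (1/3)·441.5 = 159.5.
Buyers' price falls by p* − pb = 124 − 88.5 = 35.5; sellers' price rises by ps − p* = 159.5 − 124 = 35.5.
So producers capture 35.5/71 = 0.5 of each unit of subsidy.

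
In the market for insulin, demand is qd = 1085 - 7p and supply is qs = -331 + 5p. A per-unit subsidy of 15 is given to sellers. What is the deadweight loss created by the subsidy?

Deadweight loss = 328.125

Pre-subsidy: 1085 - 7p = -331 + 5p gives p* = 118, q* = 259.
With the subsidy, sellers receive ps = pb + 15 for each unit, where pb is the price buyers pay.
Supply in terms of pb becomes qs = -331 + 5(pb + 15) = -256 + 5pb. Setting this equal to demand: 1085 - 7pb = -256 + 5pb, so pb = 111.75.
Sellers receive ps = 111.75 + 15 = 126.75; q' = 1085 − 7·111.75 = 302.75.
The subsidy expands output by 302.75 − 259 = 43.75 past the efficient level; on those units the gap between marginal cost and willingness to pay runs from 0 up to 15.
DWL = ½ × 15 × 43.75 = 328.125.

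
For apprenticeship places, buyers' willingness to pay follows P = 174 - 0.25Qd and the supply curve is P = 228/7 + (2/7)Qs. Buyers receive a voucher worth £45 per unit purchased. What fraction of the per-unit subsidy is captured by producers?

Pre-subsidy: 174 - 0.25Q = 228/7 + (2/7)Q gives Q* = 264 and P* = 108.
With the rebate, buyers effectively pay Pb = Ps − 45, where Ps is the price sellers receive.
On the curves, Pb = 174 - 0.25Q and Ps = 228/7 + (2/7)Q; the wedge Ps − Pb = 45 gives 228/7 + (2/7)Q − (174 - 0.25Q) = 45, so Q' = 348.
Then Pb = 174 − 0.25·348 = 87 and Ps = 228/7 + (2/7)·348 = 132.
Buyers' price falls by P* − Pb = 108 − 87 = 21; sellers' price rises by Ps − P* = 132 − 108 = 24.
So producers capture 24/45 = 8/15 of each unit of subsidy.

Producer share = 8/15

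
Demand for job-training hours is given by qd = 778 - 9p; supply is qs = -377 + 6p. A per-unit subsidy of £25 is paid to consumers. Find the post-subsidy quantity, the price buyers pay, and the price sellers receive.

q' = 175; buyers pay £67; sellers receive £92

Pre-subsidy: 778 - 9p = -377 + 6p gives p* = 77, q* = 85.
With the rebate, buyers effectively pay pb = ps − 25, where ps is the price sellers receive.
Demand in terms of ps becomes qd = 778 − 9(ps − 25) = 1003 - 9ps. Setting this equal to supply: 1003 - 9ps = -377 + 6ps, so ps = 92.
Buyers pay pb = 92 − 25 = 67; q' = -377 + 6·92 = 175.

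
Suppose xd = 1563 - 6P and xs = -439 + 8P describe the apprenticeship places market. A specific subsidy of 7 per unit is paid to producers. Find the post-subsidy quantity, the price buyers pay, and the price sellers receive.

Pre-subsidy: 1563 - 6P = -439 + 8P gives P* = 143, x* = 705.
With the subsidy, sellers receive Ps = Pb + 7 for each unit, where Pb is the price buyers pay.
Supply in terms of Pb becomes xs = -439 + 8(Pb + 7) = -383 + 8Pb. Setting this equal to demand: 1563 - 6Pb = -383 + 8Pb, so Pb = 139.
Sellers receive Ps = 139 + 7 = 146; x' = 1563 − 6·139 = 729.

x' = 729; buyers pay 139; sellers receive 146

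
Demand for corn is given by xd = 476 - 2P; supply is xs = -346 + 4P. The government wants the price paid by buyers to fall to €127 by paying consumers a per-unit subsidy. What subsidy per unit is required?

At a buyer price of 127, quantity demanded is 476 − 2·127 = 222.
Sellers supply 222 only when they receive Ps with -346 + 4·Ps = 222, i.e. Ps = 142.
s = Ps − Pb = 142 − 127 = 15.

Required subsidy s = €15 per unit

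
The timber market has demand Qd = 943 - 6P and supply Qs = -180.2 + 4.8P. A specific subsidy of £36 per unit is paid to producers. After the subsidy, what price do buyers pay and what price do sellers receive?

Pre-subsidy: 943 - 6P = -180.2 + 4.8P gives P* = 104, Q* = 319.
With the subsidy, sellers receive Ps = Pb + 36 for each unit, where Pb is the price buyers pay.
Supply in terms of Pb becomes Qs = -180.2 + 4.8(Pb + 36) = -7.4 + 4.8Pb. Setting this equal to demand: 943 - 6Pb = -7.4 + 4.8Pb, so Pb = 88.
Sellers receive Ps = 88 + 36 = 124; Q' = 943 − 6·88 = 415.

Buyers pay £88; sellers receive £124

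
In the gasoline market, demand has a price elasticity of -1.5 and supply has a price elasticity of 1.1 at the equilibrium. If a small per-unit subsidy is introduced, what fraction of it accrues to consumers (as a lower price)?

Consumer share = 11/26

For a small subsidy around the equilibrium, the benefit split depends on the relative slopes, which at a point are proportional to the elasticities.
Buyer share = εs/(εs + |εd|) = 1.1/(1.1 + 1.5) = 11/26; seller share = |εd|/(εs + |εd|) = 15/26.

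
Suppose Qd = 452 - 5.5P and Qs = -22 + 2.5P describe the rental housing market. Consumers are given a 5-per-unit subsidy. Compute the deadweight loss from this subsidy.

Pre-subsidy: 452 - 5.5P = -22 + 2.5P gives P* = 59.25, Q* = 126.125.
With the rebate, buyers effectively pay Pb = Ps − 5, where Ps is the price sellers receive.
Demand in terms of Ps becomes Qd = 452 − 5.5(Ps − 5) = 479.5 - 5.5Ps. Setting this equal to supply: 479.5 - 5.5Ps = -22 + 2.5Ps, so Ps = 62.6875.
Buyers pay Pb = 62.6875 − 5 = 57.6875; Q' = -22 + 2.5·62.6875 = 134.71875.
The subsidy expands output by 134.71875 − 126.125 = 8.59375 past the efficient level; on those units the gap between marginal cost and willingness to pay runs from 0 up to 5.
DWL = ½ × 5 × 8.59375 = 21.484375.

Deadweight loss = 21.484375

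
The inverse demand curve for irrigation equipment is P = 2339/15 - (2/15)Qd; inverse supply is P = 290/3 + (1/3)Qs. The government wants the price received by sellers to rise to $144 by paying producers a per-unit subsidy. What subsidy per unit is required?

At a seller price of 144, quantity supplied is -290 + 3·144 = 142.
Buyers absorb 142 only when they pay Pb = 2339/15 − (2/15)·142 = 137.
s = Ps − Pb = 144 − 137 = 7.

Required subsidy s = $7 per unit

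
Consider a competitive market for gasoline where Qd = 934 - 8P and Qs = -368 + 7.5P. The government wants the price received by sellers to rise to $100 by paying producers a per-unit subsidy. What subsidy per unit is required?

At a seller price of 100, quantity supplied is -368 + 7.5·100 = 382.
Buyers absorb 382 only when they pay Pb with 934 − 8·Pb = 382, i.e. Pb = 69.
s = Ps − Pb = 100 − 69 = 31.

Required subsidy s = $31 per unit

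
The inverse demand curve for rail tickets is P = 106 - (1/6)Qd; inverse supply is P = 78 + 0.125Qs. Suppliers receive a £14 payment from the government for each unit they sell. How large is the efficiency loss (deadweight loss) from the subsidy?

Deadweight loss = £336

Pre-subsidy: 106 - (1/6)Q = 78 + 0.125Q gives Q* = 96 and P* = 90.
With the subsidy, sellers receive Ps = Pb + 14 for each unit, where Pb is the price buyers pay.
On the curves, Pb = 106 - (1/6)Q and Ps = 78 + 0.125Q; the wedge Ps − Pb = 14 gives 78 + 0.125Q − (106 - (1/6)Q) = 14, so Q' = 144.
Then Pb = 106 − (1/6)·144 = 82 and Ps = 78 + 0.125·144 = 96.
The subsidy expands output by 144 − 96 = 48 past the efficient level; on those units the gap between marginal cost and willingness to pay runs from 0 up to 14.
DWL = ½ × 14 × 48 = 336.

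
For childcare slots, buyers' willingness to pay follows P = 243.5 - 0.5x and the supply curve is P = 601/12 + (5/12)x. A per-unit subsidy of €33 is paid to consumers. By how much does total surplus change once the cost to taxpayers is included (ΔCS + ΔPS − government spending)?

Pre-subsidy: 243.5 - 0.5x = 601/12 + (5/12)x gives x* = 211 and P* = 138.
With the rebate, buyers effectively pay Pb = Ps − 33, where Ps is the price sellers receive.
On the curves, Pb = 243.5 - 0.5x and Ps = 601/12 + (5/12)x; the wedge Ps − Pb = 33 gives 601/12 + (5/12)x − (243.5 - 0.5x) = 33, so x' = 247.
Then Pb = 243.5 − 0.5·247 = 120 and Ps = 601/12 + (5/12)·247 = 153.
ΔCS = ½(211 + 247)(138 − 120) = 4122; ΔPS = ½(211 + 247)(153 − 138) = 3435.
Government spending = 33 × 247 = 8151.
Net change = 4122 + 3435 − 8151 = -594. The loss equals the DWL triangle ½·33·36.

Net change in total surplus = -€594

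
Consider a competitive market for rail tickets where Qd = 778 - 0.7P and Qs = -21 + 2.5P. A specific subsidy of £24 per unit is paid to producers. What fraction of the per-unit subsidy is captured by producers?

Producer share = 0.21875

Pre-subsidy: 778 - 0.7P = -21 + 2.5P gives P* = 249.6875, Q* = 603.21875.
With the subsidy, sellers receive Ps = Pb + 24 for each unit, where Pb is the price buyers pay.
Supply in terms of Pb becomes Qs = -21 + 2.5(Pb + 24) = 39 + 2.5Pb. Setting this equal to demand: 778 - 0.7Pb = 39 + 2.5Pb, so Pb = 230.9375.
Sellers receive Ps = 230.9375 + 24 = 254.9375; Q' = 778 − 0.7·230.9375 = 616.34375.
Buyers' price falls by P* − Pb = 249.6875 − 230.9375 = 18.75; sellers' price rises by Ps − P* = 254.9375 − 249.6875 = 5.25.
So producers capture 5.25/24 = 0.21875 of each unit of subsidy.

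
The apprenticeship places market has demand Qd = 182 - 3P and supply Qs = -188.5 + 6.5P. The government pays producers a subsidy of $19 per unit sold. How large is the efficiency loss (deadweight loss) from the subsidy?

Deadweight loss = $370.5

Pre-subsidy: 182 - 3P = -188.5 + 6.5P gives P* = 39, Q* = 65.
With the subsidy, sellers receive Ps = Pb + 19 for each unit, where Pb is the price buyers pay.
Supply in terms of Pb becomes Qs = -188.5 + 6.5(Pb + 19) = -65 + 6.5Pb. Setting this equal to demand: 182 - 3Pb = -65 + 6.5Pb, so Pb = 26.
Sellers receive Ps = 26 + 19 = 45; Q' = 182 − 3·26 = 104.
The subsidy expands output by 104 − 65 = 39 past the efficient level; on those units the gap between marginal cost and willingness to pay runs from 0 up to 19.
DWL = ½ × 19 × 39 = 370.5.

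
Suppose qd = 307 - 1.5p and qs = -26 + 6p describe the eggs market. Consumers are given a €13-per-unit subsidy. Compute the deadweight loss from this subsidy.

Deadweight loss = €101.4

Pre-subsidy: 307 - 1.5p = -26 + 6p gives p* = 44.4, q* = 240.4.
With the rebate, buyers effectively pay pb = ps − 13, where ps is the price sellers receive.
Demand in terms of ps becomes qd = 307 − 1.5(ps − 13) = 326.5 - 1.5ps. Setting this equal to supply: 326.5 - 1.5ps = -26 + 6ps, so ps = 47.
Buyers pay pb = 47 − 13 = 34; q' = -26 + 6·47 = 256.
The subsidy expands output by 256 − 240.4 = 15.6 past the efficient level; on those units the gap between marginal cost and willingness to pay runs from 0 up to 13.
DWL = ½ × 13 × 15.6 = 101.4.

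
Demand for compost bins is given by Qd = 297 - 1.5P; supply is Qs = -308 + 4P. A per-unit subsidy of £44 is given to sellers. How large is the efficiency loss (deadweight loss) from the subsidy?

Deadweight loss = £1056

Pre-subsidy: 297 - 1.5P = -308 + 4P gives P* = 110, Q* = 132.
With the subsidy, sellers receive Ps = Pb + 44 for each unit, where Pb is the price buyers pay.
Supply in terms of Pb becomes Qs = -308 + 4(Pb + 44) = -132 + 4Pb. Setting this equal to demand: 297 - 1.5Pb = -132 + 4Pb, so Pb = 78.
Sellers receive Ps = 78 + 44 = 122; Q' = 297 − 1.5·78 = 180.
The subsidy expands output by 180 − 132 = 48 past the efficient level; on those units the gap between marginal cost and willingness to pay runs from 0 up to 44.
DWL = ½ × 44 × 48 = 1056.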